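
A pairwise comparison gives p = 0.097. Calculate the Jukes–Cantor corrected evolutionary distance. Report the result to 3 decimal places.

0.104

d = −(3/4) ln(1 − 4p/3) = −0.75 ln(1 − 0.129333) = −0.75 ln(0.870667)
  = −0.75 × (-0.138496) = 0.103872 substitutions/site.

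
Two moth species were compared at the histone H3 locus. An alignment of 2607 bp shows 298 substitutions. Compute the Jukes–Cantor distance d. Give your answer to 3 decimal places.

0.124

p = 298/2607 ≈ 0.114308.
d = −(3/4) ln(1 − 4p/3) = −0.75 ln(1 − 0.152411) = −0.75 ln(0.847589)
  = −0.75 × (-0.165359) = 0.124019 substitutions/site.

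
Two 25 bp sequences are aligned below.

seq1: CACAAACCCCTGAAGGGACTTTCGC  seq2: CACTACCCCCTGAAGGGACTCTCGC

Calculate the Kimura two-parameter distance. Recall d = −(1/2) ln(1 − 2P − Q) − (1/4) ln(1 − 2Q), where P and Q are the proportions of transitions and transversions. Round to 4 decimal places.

0.1308

Of 25 sites, 1 differences are transitions and 2 are transversions, so P = 1/25 = 0.04 and Q = 2/25 = 0.08.
Under the Kimura two-parameter model, d = −½ ln(1 − 2P − Q) − ¼ ln(1 − 2Q).
1 − 2P − Q = 0.84, giving −½ ln(0.84) = 0.087177.
1 − 2Q = 0.84, giving −¼ ln(0.84) = 0.043588.
d = 0.087177 + 0.043588 = 0.130765.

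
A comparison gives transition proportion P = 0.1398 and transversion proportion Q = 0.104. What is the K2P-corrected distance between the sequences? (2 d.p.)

0.30

Under the Kimura two-parameter model, d = −½ ln(1 − 2P − Q) − ¼ ln(1 − 2Q).
1 − 2P − Q = 0.6164, giving −½ ln(0.6164) = 0.241930.
1 − 2Q = 0.792, giving −¼ ln(0.792) = 0.058298.
d = 0.241930 + 0.058298 = 0.300228.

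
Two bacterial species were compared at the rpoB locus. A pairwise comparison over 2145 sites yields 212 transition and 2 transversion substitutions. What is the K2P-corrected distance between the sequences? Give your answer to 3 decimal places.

0.111

P = 212/2145 ≈ 0.098834 and Q = 2/2145 ≈ 0.000932.
Under the Kimura two-parameter model, d = −½ ln(1 − 2P − Q) − ¼ ln(1 − 2Q).
1 − 2P − Q = 0.8014, giving −½ ln(0.8014) = 0.110698.
1 − 2Q = 0.998136, giving −¼ ln(0.998136) = 0.000466.
d = 0.110698 + 0.000466 = 0.111164.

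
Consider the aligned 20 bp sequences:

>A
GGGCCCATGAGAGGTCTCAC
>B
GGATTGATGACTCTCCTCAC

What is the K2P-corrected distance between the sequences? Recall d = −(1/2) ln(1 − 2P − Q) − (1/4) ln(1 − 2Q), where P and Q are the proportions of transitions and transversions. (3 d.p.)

Of 20 sites, 4 differences are transitions and 5 are transversions, so P = 4/20 = 0.2 and Q = 5/20 = 0.25.
Under the Kimura two-parameter model, d = −½ ln(1 − 2P − Q) − ¼ ln(1 − 2Q).
1 − 2P − Q = 0.35, giving −½ ln(0.35) = 0.524911.
1 − 2Q = 0.5, giving −¼ ln(0.5) = 0.173287.
d = 0.524911 + 0.173287 = 0.698198.

0.698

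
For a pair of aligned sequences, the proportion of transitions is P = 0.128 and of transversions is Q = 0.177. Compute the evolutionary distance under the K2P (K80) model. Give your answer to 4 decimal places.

Under the Kimura two-parameter model, d = −½ ln(1 − 2P − Q) − ¼ ln(1 − 2Q).
1 − 2P − Q = 0.567, giving −½ ln(0.567) = 0.283698.
1 − 2Q = 0.646, giving −¼ ln(0.646) = 0.109239.
d = 0.283698 + 0.109239 = 0.392937.

0.3929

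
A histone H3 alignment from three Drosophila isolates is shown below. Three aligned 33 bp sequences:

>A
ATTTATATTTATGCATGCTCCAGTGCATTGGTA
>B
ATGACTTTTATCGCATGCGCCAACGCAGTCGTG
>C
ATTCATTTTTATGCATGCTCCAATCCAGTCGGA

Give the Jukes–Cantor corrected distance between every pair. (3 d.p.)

d(A,B) = 0.559, d(A,C) = 0.249, d(B,C) = 0.441

A–B: 13/33 sites differ → p ≈ 0.393939, d = −0.75 ln(1 − 0.525252) = 0.558728 ≈ 0.559.
A–C: 7/33 sites differ → p ≈ 0.212121, d = −0.75 ln(1 − 0.282828) = 0.249330 ≈ 0.249.
B–C: 11/33 sites differ → p ≈ 0.333333, d = −0.75 ln(1 − 0.444444) = 0.440839 ≈ 0.441.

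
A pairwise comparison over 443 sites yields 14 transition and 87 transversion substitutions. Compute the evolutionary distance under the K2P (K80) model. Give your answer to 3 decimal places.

0.275

P = 14/443 ≈ 0.031603 and Q = 87/443 ≈ 0.196388.
Under the Kimura two-parameter model, d = −½ ln(1 − 2P − Q) − ¼ ln(1 − 2Q).
1 − 2P − Q = 0.740406, giving −½ ln(0.740406) = 0.150278.
1 − 2Q = 0.607224, giving −¼ ln(0.607224) = 0.124714.
d = 0.150278 + 0.124714 = 0.274992.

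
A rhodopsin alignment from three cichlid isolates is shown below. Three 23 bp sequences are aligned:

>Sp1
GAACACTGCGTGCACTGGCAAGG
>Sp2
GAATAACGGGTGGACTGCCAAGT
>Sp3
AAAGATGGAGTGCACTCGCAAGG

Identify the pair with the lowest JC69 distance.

Sp1–Sp2: 7/23 differ, p = 0.304, d = 0.390.
Sp1–Sp3: 6/23 differ, p = 0.261, d = 0.321.
Sp2–Sp3: 9/23 differ, p = 0.391, d = 0.553.
The smallest distance is between Sp1 and Sp3.

Sp1 and Sp3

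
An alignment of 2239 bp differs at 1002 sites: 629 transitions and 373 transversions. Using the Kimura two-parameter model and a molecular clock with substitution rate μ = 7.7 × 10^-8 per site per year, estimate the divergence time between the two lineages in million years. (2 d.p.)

4.89

P = 629/2239 ≈ 0.280929 and Q = 373/2239 ≈ 0.166592.
Under the Kimura two-parameter model, d = −½ ln(1 − 2P − Q) − ¼ ln(1 − 2Q).
1 − 2P − Q = 0.27155, giving −½ ln(0.27155) = 0.651804.
1 − 2Q = 0.666816, giving −¼ ln(0.666816) = 0.101310.
d = 0.651804 + 0.101310 = 0.753114.
Under a molecular clock d = 2μt, so t = d/(2μ) = 0.753114 / (2 × 7.7 × 10^-8) = 4.89 million years.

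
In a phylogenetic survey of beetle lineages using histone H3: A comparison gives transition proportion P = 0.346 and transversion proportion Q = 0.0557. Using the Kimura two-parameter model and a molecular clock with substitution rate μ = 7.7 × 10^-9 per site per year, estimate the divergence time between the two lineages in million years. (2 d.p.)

46.63

Under the Kimura two-parameter model, d = −½ ln(1 − 2P − Q) − ¼ ln(1 − 2Q).
1 − 2P − Q = 0.2523, giving −½ ln(0.2523) = 0.688568.
1 − 2Q = 0.8886, giving −¼ ln(0.8886) = 0.029527.
d = 0.688568 + 0.029527 = 0.718095.
Under a molecular clock d = 2μt, so t = d/(2μ) = 0.718095 / (2 × 7.7 × 10^-9) = 46.63 million years.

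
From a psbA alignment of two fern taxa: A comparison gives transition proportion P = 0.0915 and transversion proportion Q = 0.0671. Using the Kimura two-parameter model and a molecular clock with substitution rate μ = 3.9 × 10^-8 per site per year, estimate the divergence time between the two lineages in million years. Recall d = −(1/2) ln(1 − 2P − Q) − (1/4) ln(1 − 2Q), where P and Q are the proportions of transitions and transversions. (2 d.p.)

2.31

Under the Kimura two-parameter model, d = −½ ln(1 − 2P − Q) − ¼ ln(1 − 2Q).
1 − 2P − Q = 0.7499, giving −½ ln(0.7499) = 0.143908.
1 − 2Q = 0.8658, giving −¼ ln(0.8658) = 0.036025.
d = 0.143908 + 0.036025 = 0.179933.
Under a molecular clock d = 2μt, so t = d/(2μ) = 0.179933 / (2 × 3.9 × 10^-8) = 2.31 million years.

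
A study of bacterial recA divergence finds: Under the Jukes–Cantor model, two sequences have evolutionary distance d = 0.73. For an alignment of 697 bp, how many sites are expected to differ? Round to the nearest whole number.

325

Invert JC69: p = (3/4)(1 − e^(−4d/3)) = 0.75 × (1 − e^(-0.973333)) = 0.75 × (1 − 0.377822) = 0.466634.
Expected differing sites = pL ≈ 0.466634 × 697 = 325.243898 ≈ 325.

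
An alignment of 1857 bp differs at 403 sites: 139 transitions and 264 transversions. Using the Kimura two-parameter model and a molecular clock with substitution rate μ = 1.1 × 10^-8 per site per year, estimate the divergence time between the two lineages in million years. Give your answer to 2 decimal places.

11.65

P = 139/1857 ≈ 0.074852 and Q = 264/1857 ≈ 0.142165.
Under the Kimura two-parameter model, d = −½ ln(1 − 2P − Q) − ¼ ln(1 − 2Q).
1 − 2P − Q = 0.708131, giving −½ ln(0.708131) = 0.172563.
1 − 2Q = 0.71567, giving −¼ ln(0.71567) = 0.083634.
d = 0.172563 + 0.083634 = 0.256197.
Under a molecular clock d = 2μt, so t = d/(2μ) = 0.256197 / (2 × 1.1 × 10^-8) = 11.65 million years.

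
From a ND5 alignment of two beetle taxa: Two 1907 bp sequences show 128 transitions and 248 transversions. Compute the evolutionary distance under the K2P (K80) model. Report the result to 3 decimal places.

P = 128/1907 ≈ 0.067121 and Q = 248/1907 ≈ 0.130047.
Under the Kimura two-parameter model, d = −½ ln(1 − 2P − Q) − ¼ ln(1 − 2Q).
1 − 2P − Q = 0.735711, giving −½ ln(0.735711) = 0.153459.
1 − 2Q = 0.739906, giving −¼ ln(0.739906) = 0.075308.
d = 0.153459 + 0.075308 = 0.228767.

0.229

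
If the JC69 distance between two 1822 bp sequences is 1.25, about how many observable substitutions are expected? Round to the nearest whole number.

Invert JC69: p = (3/4)(1 − e^(−4d/3)) = 0.75 × (1 − e^(-1.666667)) = 0.75 × (1 − 0.188876) = 0.608343.
Expected differing sites = pL ≈ 0.608343 × 1822 = 1108.400946 ≈ 1108.

1108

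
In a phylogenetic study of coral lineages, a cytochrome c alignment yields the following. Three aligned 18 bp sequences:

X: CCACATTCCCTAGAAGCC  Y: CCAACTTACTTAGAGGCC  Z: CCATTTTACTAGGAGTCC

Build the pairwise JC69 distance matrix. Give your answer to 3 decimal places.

X–Y: 5/18 sites differ → p ≈ 0.277778, d = −0.75 ln(1 − 0.370371) = 0.346968 ≈ 0.347.
X–Z: 8/18 sites differ → p ≈ 0.444444, d = −0.75 ln(1 − 0.592592) = 0.673455 ≈ 0.673.
Y–Z: 5/18 sites differ → p ≈ 0.277778, d = −0.75 ln(1 − 0.370371) = 0.346968 ≈ 0.347.

d(X,Y) = 0.347, d(X,Z) = 0.673, d(Y,Z) = 0.347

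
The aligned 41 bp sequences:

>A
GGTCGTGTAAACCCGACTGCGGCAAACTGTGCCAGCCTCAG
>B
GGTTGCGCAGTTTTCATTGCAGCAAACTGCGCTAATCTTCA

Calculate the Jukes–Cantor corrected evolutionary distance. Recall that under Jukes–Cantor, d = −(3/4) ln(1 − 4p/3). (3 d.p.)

0.660

The sequences differ at 18 of 41 sites, so p = 18/41 ≈ 0.439024.
d = −(3/4) ln(1 − 4p/3) = −0.75 ln(1 − 0.585365) = −0.75 ln(0.414635)
  = −0.75 × (-0.880357) = 0.660268 substitutions/site.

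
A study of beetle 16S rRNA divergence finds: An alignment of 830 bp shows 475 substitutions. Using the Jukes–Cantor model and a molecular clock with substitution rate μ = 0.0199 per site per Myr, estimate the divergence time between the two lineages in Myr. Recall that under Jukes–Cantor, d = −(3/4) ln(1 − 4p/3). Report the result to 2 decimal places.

p = 475/830 ≈ 0.572289.
d = −(3/4) ln(1 − 4p/3) = −0.75 ln(1 − 0.763052) = −0.75 ln(0.236948)
  = −0.75 × (-1.439915) = 1.079936 substitutions/site.
Under a molecular clock d = 2μt, so t = d/(2μ) = 1.079936 / (2 × 0.0199) = 27.13 Myr.

27.13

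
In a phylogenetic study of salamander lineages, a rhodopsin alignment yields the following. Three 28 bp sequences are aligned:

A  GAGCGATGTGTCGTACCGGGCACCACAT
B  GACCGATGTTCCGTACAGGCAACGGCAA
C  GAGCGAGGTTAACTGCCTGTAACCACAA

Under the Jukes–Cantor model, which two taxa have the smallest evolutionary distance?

A and B

A–B: 9/28 differ, p = 0.321, d = 0.420.
A–C: 10/28 differ, p = 0.357, d = 0.485.
B–C: 11/28 differ, p = 0.393, d = 0.556.
The smallest distance is between A and B.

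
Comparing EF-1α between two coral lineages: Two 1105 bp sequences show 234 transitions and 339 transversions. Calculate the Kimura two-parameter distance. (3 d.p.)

0.893

P = 234/1105 ≈ 0.211765 and Q = 339/1105 ≈ 0.306787.
Under the Kimura two-parameter model, d = −½ ln(1 − 2P − Q) − ¼ ln(1 − 2Q).
1 − 2P − Q = 0.269683, giving −½ ln(0.269683) = 0.655254.
1 − 2Q = 0.386426, giving −¼ ln(0.386426) = 0.237704.
d = 0.655254 + 0.237704 = 0.892958.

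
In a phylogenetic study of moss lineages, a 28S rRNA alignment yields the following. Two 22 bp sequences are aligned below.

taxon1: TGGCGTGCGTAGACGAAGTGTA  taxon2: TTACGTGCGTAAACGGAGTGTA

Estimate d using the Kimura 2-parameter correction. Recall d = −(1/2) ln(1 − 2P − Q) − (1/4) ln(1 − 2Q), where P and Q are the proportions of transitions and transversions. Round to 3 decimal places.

Of 22 sites, 3 differences are transitions and 1 are transversions, so P = 3/22 ≈ 0.136364 and Q = 1/22 ≈ 0.045455.
Under the Kimura two-parameter model, d = −½ ln(1 − 2P − Q) − ¼ ln(1 − 2Q).
1 − 2P − Q = 0.681817, giving −½ ln(0.681817) = 0.191497.
1 − 2Q = 0.90909, giving −¼ ln(0.90909) = 0.023828.
d = 0.191497 + 0.023828 = 0.215325.

0.215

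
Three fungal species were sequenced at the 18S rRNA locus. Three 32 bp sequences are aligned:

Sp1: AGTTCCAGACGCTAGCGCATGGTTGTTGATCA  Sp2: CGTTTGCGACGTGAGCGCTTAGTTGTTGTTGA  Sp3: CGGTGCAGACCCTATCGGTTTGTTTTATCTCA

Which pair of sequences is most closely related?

Sp1 and Sp2

Sp1–Sp2: 10/32 differ, p = 0.313, d = 0.404.
Sp1–Sp3: 12/32 differ, p = 0.375, d = 0.520.
Sp2–Sp3: 15/32 differ, p = 0.469, d = 0.736.
The smallest distance is between Sp1 and Sp2.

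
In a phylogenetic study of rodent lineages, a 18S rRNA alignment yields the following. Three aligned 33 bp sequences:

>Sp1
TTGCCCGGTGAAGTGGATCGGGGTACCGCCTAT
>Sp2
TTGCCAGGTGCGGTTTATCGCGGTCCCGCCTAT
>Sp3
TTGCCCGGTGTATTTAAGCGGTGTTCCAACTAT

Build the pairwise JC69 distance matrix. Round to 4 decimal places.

d(Sp1,Sp2) = 0.2493, d(Sp1,Sp3) = 0.3390, d(Sp2,Sp3) = 0.4408

Sp1–Sp2: 7/33 sites differ → p ≈ 0.212121, d = −0.75 ln(1 − 0.282828) = 0.249330 ≈ 0.2493.
Sp1–Sp3: 9/33 sites differ → p ≈ 0.272727, d = −0.75 ln(1 − 0.363636) = 0.338988 ≈ 0.3390.
Sp2–Sp3: 11/33 sites differ → p ≈ 0.333333, d = −0.75 ln(1 − 0.444444) = 0.440839 ≈ 0.4408.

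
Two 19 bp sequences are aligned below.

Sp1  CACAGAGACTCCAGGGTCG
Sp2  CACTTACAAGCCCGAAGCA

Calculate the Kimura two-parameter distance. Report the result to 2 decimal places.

0.91

Of 19 sites, 3 differences are transitions and 7 are transversions, so P = 3/19 ≈ 0.157895 and Q = 7/19 ≈ 0.368421.
Under the Kimura two-parameter model, d = −½ ln(1 − 2P − Q) − ¼ ln(1 − 2Q).
1 − 2P − Q = 0.315789, giving −½ ln(0.315789) = 0.576341.
1 − 2Q = 0.263158, giving −¼ ln(0.263158) = 0.333750.
d = 0.576341 + 0.333750 = 0.910091.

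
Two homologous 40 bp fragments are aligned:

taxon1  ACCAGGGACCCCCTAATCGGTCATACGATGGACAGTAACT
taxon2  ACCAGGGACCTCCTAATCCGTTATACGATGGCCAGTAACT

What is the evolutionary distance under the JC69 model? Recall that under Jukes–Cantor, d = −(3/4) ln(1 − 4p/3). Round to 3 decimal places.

0.107

The sequences differ at 4 of 40 sites (11, 19, 22, 32), so p = 4/40 = 0.1.
d = −(3/4) ln(1 − 4p/3) = −0.75 ln(1 − 0.133333) = −0.75 ln(0.866667)
  = −0.75 × (-0.143100) = 0.107325 substitutions/site.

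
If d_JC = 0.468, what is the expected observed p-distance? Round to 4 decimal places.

0.3482

p = (3/4)(1 − e^(−4d/3)) = 0.75 × (1 − e^(-0.624)) = 0.75 × (1 − 0.535797) = 0.348152.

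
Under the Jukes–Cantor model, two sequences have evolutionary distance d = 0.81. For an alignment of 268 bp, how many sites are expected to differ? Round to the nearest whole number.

133

Invert JC69: p = (3/4)(1 − e^(−4d/3)) = 0.75 × (1 − e^(-1.08)) = 0.75 × (1 − 0.339596) = 0.495303.
Expected differing sites = pL ≈ 0.495303 × 268 = 132.741204 ≈ 133.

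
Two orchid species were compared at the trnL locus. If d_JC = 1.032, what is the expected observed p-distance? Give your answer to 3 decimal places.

0.561

p = (3/4)(1 − e^(−4d/3)) = 0.75 × (1 − e^(-1.376)) = 0.75 × (1 − 0.252587) = 0.560560.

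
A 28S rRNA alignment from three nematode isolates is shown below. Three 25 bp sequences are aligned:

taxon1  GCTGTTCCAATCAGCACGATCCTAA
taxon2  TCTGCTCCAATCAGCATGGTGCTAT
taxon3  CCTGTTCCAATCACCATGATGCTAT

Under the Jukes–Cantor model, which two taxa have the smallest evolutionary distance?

taxon2 and taxon3

taxon1–taxon2: 6/25 differ, p = 0.240, d = 0.289.
taxon1–taxon3: 5/25 differ, p = 0.200, d = 0.233.
taxon2–taxon3: 4/25 differ, p = 0.160, d = 0.180.
The smallest distance is between taxon2 and taxon3.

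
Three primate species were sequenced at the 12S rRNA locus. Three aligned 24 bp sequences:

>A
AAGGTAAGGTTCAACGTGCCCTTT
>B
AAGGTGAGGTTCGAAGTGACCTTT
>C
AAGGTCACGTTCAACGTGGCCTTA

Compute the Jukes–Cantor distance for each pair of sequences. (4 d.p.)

A–B: 4/24 sites differ → p ≈ 0.166667, d = −0.75 ln(1 − 0.222223) = 0.188487 ≈ 0.1885.
A–C: 4/24 sites differ → p ≈ 0.166667, d = −0.75 ln(1 − 0.222223) = 0.188487 ≈ 0.1885.
B–C: 6/24 sites differ → p = 0.25, d = −0.75 ln(1 − 0.333333) = 0.304098 ≈ 0.3041.

d(A,B) = 0.1885, d(A,C) = 0.1885, d(B,C) = 0.3041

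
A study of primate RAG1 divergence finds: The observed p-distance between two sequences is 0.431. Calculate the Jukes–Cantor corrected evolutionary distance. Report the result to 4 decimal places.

0.6412

d = −(3/4) ln(1 − 4p/3) = −0.75 ln(1 − 0.574667) = −0.75 ln(0.425333)
  = −0.75 × (-0.854883) = 0.641162 substitutions/site.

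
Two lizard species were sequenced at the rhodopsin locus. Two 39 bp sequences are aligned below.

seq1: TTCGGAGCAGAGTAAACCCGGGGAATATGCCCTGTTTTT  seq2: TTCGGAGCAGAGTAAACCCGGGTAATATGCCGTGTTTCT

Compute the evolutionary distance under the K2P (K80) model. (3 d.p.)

0.081

Of 39 sites, 1 differences are transitions and 2 are transversions, so P = 1/39 ≈ 0.025641 and Q = 2/39 ≈ 0.051282.
Under the Kimura two-parameter model, d = −½ ln(1 − 2P − Q) − ¼ ln(1 − 2Q).
1 − 2P − Q = 0.897436, giving −½ ln(0.897436) = 0.054107.
1 − 2Q = 0.897436, giving −¼ ln(0.897436) = 0.027053.
d = 0.054107 + 0.027053 = 0.081160.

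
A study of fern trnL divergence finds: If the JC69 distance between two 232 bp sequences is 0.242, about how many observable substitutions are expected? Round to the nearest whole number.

Invert JC69: p = (3/4)(1 − e^(−4d/3)) = 0.75 × (1 − e^(-0.322667)) = 0.75 × (1 − 0.724215) = 0.206839.
Expected differing sites = pL ≈ 0.206839 × 232 = 47.986648 ≈ 48.

48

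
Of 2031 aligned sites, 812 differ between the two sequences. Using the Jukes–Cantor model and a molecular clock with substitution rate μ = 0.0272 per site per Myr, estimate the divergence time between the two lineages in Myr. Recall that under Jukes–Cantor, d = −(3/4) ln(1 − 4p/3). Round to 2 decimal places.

p = 812/2031 ≈ 0.399803.
d = −(3/4) ln(1 − 4p/3) = −0.75 ln(1 − 0.533071) = −0.75 ln(0.466929)
  = −0.75 × (-0.761578) = 0.571184 substitutions/site.
Under a molecular clock d = 2μt, so t = d/(2μ) = 0.571184 / (2 × 0.0272) = 10.50 Myr.

10.50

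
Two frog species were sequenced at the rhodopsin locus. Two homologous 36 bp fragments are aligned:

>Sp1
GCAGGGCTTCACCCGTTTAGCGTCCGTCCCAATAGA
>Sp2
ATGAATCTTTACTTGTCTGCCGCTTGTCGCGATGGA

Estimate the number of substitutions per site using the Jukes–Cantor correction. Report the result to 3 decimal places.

The sequences differ at 18 of 36 sites, so p = 18/36 = 0.5.
d = −(3/4) ln(1 − 4p/3) = −0.75 ln(1 − 0.666667) = −0.75 ln(0.333333)
  = −0.75 × (-1.098613) = 0.823960 substitutions/site.

0.824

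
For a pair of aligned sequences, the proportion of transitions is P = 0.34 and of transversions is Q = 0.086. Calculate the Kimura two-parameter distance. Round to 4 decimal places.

0.7734

Under the Kimura two-parameter model, d = −½ ln(1 − 2P − Q) − ¼ ln(1 − 2Q).
1 − 2P − Q = 0.234, giving −½ ln(0.234) = 0.726217.
1 − 2Q = 0.828, giving −¼ ln(0.828) = 0.047186.
d = 0.726217 + 0.047186 = 0.773403.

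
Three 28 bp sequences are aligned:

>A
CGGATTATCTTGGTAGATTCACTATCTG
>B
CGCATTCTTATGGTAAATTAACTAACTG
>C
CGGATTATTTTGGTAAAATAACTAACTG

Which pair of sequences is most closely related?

B and C

A–B: 7/28 differ, p = 0.250, d = 0.304.
A–C: 5/28 differ, p = 0.179, d = 0.204.
B–C: 4/28 differ, p = 0.143, d = 0.158.
The smallest distance is between B and C.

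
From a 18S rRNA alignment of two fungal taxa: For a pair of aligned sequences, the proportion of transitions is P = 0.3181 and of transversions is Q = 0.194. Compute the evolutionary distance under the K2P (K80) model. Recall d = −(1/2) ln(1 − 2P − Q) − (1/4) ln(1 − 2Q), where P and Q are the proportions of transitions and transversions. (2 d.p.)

1.01

Under the Kimura two-parameter model, d = −½ ln(1 − 2P − Q) − ¼ ln(1 − 2Q).
1 − 2P − Q = 0.1698, giving −½ ln(0.1698) = 0.886567.
1 − 2Q = 0.612, giving −¼ ln(0.612) = 0.122756.
d = 0.886567 + 0.122756 = 1.009323.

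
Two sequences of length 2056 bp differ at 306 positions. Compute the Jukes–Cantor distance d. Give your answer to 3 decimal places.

p = 306/2056 ≈ 0.148833.
d = −(3/4) ln(1 − 4p/3) = −0.75 ln(1 − 0.198444) = −0.75 ln(0.801556)
  = −0.75 × (-0.221200) = 0.165900 substitutions/site.

0.166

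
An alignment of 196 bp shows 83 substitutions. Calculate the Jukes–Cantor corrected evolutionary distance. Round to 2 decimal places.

0.62

p = 83/196 ≈ 0.423469.
d = −(3/4) ln(1 − 4p/3) = −0.75 ln(1 − 0.564625) = −0.75 ln(0.435375)
  = −0.75 × (-0.831548) = 0.623661 substitutions/site.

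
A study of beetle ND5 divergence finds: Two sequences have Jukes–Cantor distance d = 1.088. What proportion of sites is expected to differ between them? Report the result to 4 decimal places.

p = (3/4)(1 − e^(−4d/3)) = 0.75 × (1 − e^(-1.450667)) = 0.75 × (1 − 0.234414) = 0.574190.

0.5742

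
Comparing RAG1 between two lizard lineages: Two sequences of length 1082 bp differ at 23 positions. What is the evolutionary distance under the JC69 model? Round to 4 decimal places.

p = 23/1082 ≈ 0.021257.
d = −(3/4) ln(1 − 4p/3) = −0.75 ln(1 − 0.028343) = −0.75 ln(0.971657)
  = −0.75 × (-0.028752) = 0.021564 substitutions/site.

0.0216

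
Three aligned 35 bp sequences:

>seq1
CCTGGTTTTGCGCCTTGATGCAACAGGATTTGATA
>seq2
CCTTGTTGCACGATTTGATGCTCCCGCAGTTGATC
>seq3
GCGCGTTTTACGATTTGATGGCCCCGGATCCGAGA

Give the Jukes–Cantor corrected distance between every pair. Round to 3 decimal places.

seq1–seq2: 12/35 sites differ → p ≈ 0.342857, d = −0.75 ln(1 − 0.457143) = 0.458182 ≈ 0.458.
seq1–seq3: 13/35 sites differ → p ≈ 0.371429, d = −0.75 ln(1 − 0.495239) = 0.512753 ≈ 0.513.
seq2–seq3: 13/35 sites differ → p ≈ 0.371429, d = −0.75 ln(1 − 0.495239) = 0.512753 ≈ 0.513.

d(seq1,seq2) = 0.458, d(seq1,seq3) = 0.513, d(seq2,seq3) = 0.513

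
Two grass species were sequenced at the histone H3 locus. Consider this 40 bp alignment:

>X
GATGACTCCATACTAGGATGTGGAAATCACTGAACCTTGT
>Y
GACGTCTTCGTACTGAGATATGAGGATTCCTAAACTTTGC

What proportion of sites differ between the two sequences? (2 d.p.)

0.38

The sequences differ at 15 of 40 positions.
p = 15/40 = 0.375 ≈ 0.38 (to 2 d.p.).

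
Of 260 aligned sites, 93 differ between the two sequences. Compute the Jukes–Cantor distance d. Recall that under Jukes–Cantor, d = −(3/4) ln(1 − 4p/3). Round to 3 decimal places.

0.486

p = 93/260 ≈ 0.357692.
d = −(3/4) ln(1 − 4p/3) = −0.75 ln(1 − 0.476923) = −0.75 ln(0.523077)
  = −0.75 × (-0.648027) = 0.486020 substitutions/site.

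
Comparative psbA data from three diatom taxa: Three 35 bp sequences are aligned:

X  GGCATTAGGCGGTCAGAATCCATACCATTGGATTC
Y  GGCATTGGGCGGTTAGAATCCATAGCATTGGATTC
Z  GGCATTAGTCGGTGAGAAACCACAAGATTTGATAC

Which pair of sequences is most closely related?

X–Y: 3/35 differ, p = 0.086, d = 0.091.
X–Z: 8/35 differ, p = 0.229, d = 0.273.
Y–Z: 9/35 differ, p = 0.257, d = 0.315.
The smallest distance is between X and Y.

X and Y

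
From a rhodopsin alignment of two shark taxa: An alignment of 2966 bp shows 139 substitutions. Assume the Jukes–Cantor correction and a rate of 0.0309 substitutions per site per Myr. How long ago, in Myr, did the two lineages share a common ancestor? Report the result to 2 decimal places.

0.78

p = 139/2966 ≈ 0.046864.
d = −(3/4) ln(1 − 4p/3) = −0.75 ln(1 − 0.062485) = −0.75 ln(0.937515)
  = −0.75 × (-0.064523) = 0.048392 substitutions/site.
Under a molecular clock d = 2μt, so t = d/(2μ) = 0.048392 / (2 × 0.0309) = 0.78 Myr.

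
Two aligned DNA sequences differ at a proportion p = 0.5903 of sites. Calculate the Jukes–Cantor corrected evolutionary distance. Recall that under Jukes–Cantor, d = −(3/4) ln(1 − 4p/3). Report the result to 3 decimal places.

1.160

d = −(3/4) ln(1 − 4p/3) = −0.75 ln(1 − 0.787067) = −0.75 ln(0.212933)
  = −0.75 × (-1.546778) = 1.160084 substitutions/site.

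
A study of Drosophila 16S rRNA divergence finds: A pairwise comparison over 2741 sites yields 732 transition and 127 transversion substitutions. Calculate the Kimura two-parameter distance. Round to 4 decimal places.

P = 732/2741 ≈ 0.267056 and Q = 127/2741 ≈ 0.046333.
Under the Kimura two-parameter model, d = −½ ln(1 − 2P − Q) − ¼ ln(1 − 2Q).
1 − 2P − Q = 0.419555, giving −½ ln(0.419555) = 0.434280.
1 − 2Q = 0.907334, giving −¼ ln(0.907334) = 0.024311.
d = 0.434280 + 0.024311 = 0.458591.

0.4586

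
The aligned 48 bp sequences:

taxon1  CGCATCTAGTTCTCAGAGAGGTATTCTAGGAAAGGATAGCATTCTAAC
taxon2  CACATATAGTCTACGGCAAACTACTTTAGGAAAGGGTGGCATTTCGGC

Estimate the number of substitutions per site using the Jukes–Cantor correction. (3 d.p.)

The sequences differ at 18 of 48 sites, so p = 18/48 = 0.375.
d = −(3/4) ln(1 − 4p/3) = −0.75 ln(1 − 0.5) = −0.75 ln(0.5)
  = −0.75 × (-0.693147) = 0.519860 substitutions/site.

0.520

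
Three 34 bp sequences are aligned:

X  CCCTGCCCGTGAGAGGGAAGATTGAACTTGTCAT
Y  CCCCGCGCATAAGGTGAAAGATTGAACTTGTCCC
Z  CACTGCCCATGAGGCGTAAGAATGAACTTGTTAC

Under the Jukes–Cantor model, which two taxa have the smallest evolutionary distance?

X–Y: 9/34 differ, p = 0.265, d = 0.326.
X–Z: 8/34 differ, p = 0.235, d = 0.282.
Y–Z: 9/34 differ, p = 0.265, d = 0.326.
The smallest distance is between X and Z.

X and Z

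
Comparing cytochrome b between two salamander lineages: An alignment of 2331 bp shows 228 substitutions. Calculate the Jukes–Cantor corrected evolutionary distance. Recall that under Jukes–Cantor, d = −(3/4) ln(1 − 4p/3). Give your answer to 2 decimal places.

p = 228/2331 ≈ 0.097812.
d = −(3/4) ln(1 − 4p/3) = −0.75 ln(1 − 0.130416) = −0.75 ln(0.869584)
  = −0.75 × (-0.139740) = 0.104805 substitutions/site.

0.10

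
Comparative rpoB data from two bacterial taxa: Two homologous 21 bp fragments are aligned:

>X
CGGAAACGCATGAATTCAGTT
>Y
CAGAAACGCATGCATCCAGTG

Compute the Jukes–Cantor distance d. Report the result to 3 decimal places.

The sequences differ at 4 of 21 sites (2, 13, 16, 21), so p = 4/21 ≈ 0.190476.
d = −(3/4) ln(1 − 4p/3) = −0.75 ln(1 − 0.253968) = −0.75 ln(0.746032)
  = −0.75 × (-0.292987) = 0.219740 substitutions/site.

0.220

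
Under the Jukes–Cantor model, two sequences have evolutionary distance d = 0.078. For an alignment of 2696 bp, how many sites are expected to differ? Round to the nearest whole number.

Invert JC69: p = (3/4)(1 − e^(−4d/3)) = 0.75 × (1 − e^(-0.104)) = 0.75 × (1 − 0.901225) = 0.074081.
Expected differing sites = pL ≈ 0.074081 × 2696 = 199.722376 ≈ 200.

200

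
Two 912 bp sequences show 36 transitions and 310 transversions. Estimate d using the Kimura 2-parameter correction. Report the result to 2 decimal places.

P = 36/912 ≈ 0.039474 and Q = 310/912 ≈ 0.339912.
Under the Kimura two-parameter model, d = −½ ln(1 − 2P − Q) − ¼ ln(1 − 2Q).
1 − 2P − Q = 0.58114, giving −½ ln(0.58114) = 0.271382.
1 − 2Q = 0.320176, giving −¼ ln(0.320176) = 0.284721.
d = 0.271382 + 0.284721 = 0.556103.

0.56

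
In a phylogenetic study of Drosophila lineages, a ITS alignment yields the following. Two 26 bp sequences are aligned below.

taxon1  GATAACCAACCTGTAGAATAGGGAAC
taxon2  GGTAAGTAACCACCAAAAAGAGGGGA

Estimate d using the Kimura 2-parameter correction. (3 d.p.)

Of 26 sites, 8 differences are transitions and 5 are transversions, so P = 8/26 ≈ 0.307692 and Q = 5/26 ≈ 0.192308.
Under the Kimura two-parameter model, d = −½ ln(1 − 2P − Q) − ¼ ln(1 − 2Q).
1 − 2P − Q = 0.192308, giving −½ ln(0.192308) = 0.824329.
1 − 2Q = 0.615384, giving −¼ ln(0.615384) = 0.121377.
d = 0.824329 + 0.121377 = 0.945706.

0.946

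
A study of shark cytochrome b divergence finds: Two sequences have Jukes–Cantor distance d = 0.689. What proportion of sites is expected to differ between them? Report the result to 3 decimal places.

p = (3/4)(1 − e^(−4d/3)) = 0.75 × (1 − e^(-0.918667)) = 0.75 × (1 − 0.399051) = 0.450712.

0.451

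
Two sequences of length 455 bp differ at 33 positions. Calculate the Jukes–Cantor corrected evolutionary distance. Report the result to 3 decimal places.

0.076

p = 33/455 ≈ 0.072527.
d = −(3/4) ln(1 − 4p/3) = −0.75 ln(1 − 0.096703) = −0.75 ln(0.903297)
  = −0.75 × (-0.101704) = 0.076278 substitutions/site.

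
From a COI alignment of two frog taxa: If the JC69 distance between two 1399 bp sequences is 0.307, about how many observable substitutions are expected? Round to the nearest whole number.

Invert JC69: p = (3/4)(1 − e^(−4d/3)) = 0.75 × (1 − e^(-0.409333)) = 0.75 × (1 − 0.664093) = 0.251930.
Expected differing sites = pL ≈ 0.251930 × 1399 = 352.45007 ≈ 352.

352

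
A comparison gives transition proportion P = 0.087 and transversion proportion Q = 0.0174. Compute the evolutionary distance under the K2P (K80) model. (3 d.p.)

Under the Kimura two-parameter model, d = −½ ln(1 − 2P − Q) − ¼ ln(1 − 2Q).
1 − 2P − Q = 0.8086, giving −½ ln(0.8086) = 0.106225.
1 − 2Q = 0.9652, giving −¼ ln(0.9652) = 0.008855.
d = 0.106225 + 0.008855 = 0.115080.

0.115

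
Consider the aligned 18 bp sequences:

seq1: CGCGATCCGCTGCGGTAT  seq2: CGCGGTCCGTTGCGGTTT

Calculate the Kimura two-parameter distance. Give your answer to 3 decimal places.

Of 18 sites, 2 differences are transitions and 1 are transversions, so P = 2/18 ≈ 0.111111 and Q = 1/18 ≈ 0.055556.
Under the Kimura two-parameter model, d = −½ ln(1 − 2P − Q) − ¼ ln(1 − 2Q).
1 − 2P − Q = 0.722222, giving −½ ln(0.722222) = 0.162711.
1 − 2Q = 0.888888, giving −¼ ln(0.888888) = 0.029446.
d = 0.162711 + 0.029446 = 0.192157.

0.192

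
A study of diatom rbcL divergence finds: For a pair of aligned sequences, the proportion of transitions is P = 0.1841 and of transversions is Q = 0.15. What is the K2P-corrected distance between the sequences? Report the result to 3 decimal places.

0.454

Under the Kimura two-parameter model, d = −½ ln(1 − 2P − Q) − ¼ ln(1 − 2Q).
1 − 2P − Q = 0.4818, giving −½ ln(0.4818) = 0.365113.
1 − 2Q = 0.7, giving −¼ ln(0.7) = 0.089169.
d = 0.365113 + 0.089169 = 0.454282.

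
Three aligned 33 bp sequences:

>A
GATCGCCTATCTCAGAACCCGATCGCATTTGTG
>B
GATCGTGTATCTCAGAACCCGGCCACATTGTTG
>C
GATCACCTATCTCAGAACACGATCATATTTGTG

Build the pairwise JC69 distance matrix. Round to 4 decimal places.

d(A,B) = 0.2493, d(A,C) = 0.1322, d(B,C) = 0.3390

A–B: 7/33 sites differ → p ≈ 0.212121, d = −0.75 ln(1 − 0.282828) = 0.249330 ≈ 0.2493.
A–C: 4/33 sites differ → p ≈ 0.121212, d = −0.75 ln(1 − 0.161616) = 0.132209 ≈ 0.1322.
B–C: 9/33 sites differ → p ≈ 0.272727, d = −0.75 ln(1 − 0.363636) = 0.338988 ≈ 0.3390.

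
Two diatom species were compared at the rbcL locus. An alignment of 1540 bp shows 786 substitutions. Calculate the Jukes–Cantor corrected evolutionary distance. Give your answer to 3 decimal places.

0.856

p = 786/1540 ≈ 0.51039.
d = −(3/4) ln(1 − 4p/3) = −0.75 ln(1 − 0.68052) = −0.75 ln(0.31948)
  = −0.75 × (-1.141061) = 0.855796 substitutions/site.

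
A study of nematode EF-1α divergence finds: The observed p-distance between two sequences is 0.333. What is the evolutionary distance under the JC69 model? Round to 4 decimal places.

0.4402

d = −(3/4) ln(1 − 4p/3) = −0.75 ln(1 − 0.444) = −0.75 ln(0.556)
  = −0.75 × (-0.586987) = 0.440240 substitutions/site.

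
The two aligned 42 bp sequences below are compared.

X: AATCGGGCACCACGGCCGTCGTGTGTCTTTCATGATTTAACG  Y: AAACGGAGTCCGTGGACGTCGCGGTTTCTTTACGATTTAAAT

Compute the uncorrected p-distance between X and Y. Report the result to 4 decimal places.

0.3810

The sequences differ at 16 of 42 positions.
p = 16/42 = 0.380952… ≈ 0.3810 (to 4 d.p.).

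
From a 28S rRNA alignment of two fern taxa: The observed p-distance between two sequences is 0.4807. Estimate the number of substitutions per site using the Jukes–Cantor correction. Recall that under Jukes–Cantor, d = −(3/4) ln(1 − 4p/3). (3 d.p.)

d = −(3/4) ln(1 − 4p/3) = −0.75 ln(1 − 0.640933) = −0.75 ln(0.359067)
  = −0.75 × (-1.024246) = 0.768185 substitutions/site.

0.768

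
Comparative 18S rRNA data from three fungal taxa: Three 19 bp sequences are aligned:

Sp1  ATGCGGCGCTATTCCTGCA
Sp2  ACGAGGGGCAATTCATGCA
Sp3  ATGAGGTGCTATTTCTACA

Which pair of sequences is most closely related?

Sp1–Sp2: 5/19 differ, p = 0.263, d = 0.324.
Sp1–Sp3: 4/19 differ, p = 0.211, d = 0.247.
Sp2–Sp3: 6/19 differ, p = 0.316, d = 0.410.
The smallest distance is between Sp1 and Sp3.

Sp1 and Sp3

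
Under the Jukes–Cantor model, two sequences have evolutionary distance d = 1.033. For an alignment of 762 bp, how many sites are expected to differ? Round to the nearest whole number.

Invert JC69: p = (3/4)(1 − e^(−4d/3)) = 0.75 × (1 − e^(-1.377333)) = 0.75 × (1 − 0.252250) = 0.560813.
Expected differing sites = pL ≈ 0.560813 × 762 = 427.339506 ≈ 427.

427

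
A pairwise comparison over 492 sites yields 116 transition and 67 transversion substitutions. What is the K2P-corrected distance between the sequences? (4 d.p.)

P = 116/492 ≈ 0.235772 and Q = 67/492 ≈ 0.136179.
Under the Kimura two-parameter model, d = −½ ln(1 − 2P − Q) − ¼ ln(1 − 2Q).
1 − 2P − Q = 0.392277, giving −½ ln(0.392277) = 0.467894.
1 − 2Q = 0.727642, giving −¼ ln(0.727642) = 0.079487.
d = 0.467894 + 0.079487 = 0.547381.

0.5474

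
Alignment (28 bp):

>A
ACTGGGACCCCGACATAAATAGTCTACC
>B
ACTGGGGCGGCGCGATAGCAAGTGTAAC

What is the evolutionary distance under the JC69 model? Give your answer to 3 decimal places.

The sequences differ at 10 of 28 sites (7, 9, 10, 13, 14, 18, 19, 20, 24, 27), so p = 10/28 ≈ 0.357143.
d = −(3/4) ln(1 − 4p/3) = −0.75 ln(1 − 0.476191) = −0.75 ln(0.523809)
  = −0.75 × (-0.646628) = 0.484971 substitutions/site.

0.485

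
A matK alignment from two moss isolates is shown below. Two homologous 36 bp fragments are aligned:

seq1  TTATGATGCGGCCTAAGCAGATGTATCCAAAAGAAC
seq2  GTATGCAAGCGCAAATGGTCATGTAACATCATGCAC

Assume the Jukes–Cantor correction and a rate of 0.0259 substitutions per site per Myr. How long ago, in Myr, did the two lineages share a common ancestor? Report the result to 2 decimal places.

15.91

The sequences differ at 18 of 36 sites, so p = 18/36 = 0.5.
d = −(3/4) ln(1 − 4p/3) = −0.75 ln(1 − 0.666667) = −0.75 ln(0.333333)
  = −0.75 × (-1.098613) = 0.823960 substitutions/site.
Under a molecular clock d = 2μt, so t = d/(2μ) = 0.823960 / (2 × 0.0259) = 15.91 Myr.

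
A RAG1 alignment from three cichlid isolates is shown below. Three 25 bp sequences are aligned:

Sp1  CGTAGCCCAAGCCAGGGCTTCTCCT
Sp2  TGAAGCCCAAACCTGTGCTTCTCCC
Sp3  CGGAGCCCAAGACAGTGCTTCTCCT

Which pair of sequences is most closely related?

Sp1–Sp2: 6/25 differ, p = 0.240, d = 0.289.
Sp1–Sp3: 3/25 differ, p = 0.120, d = 0.131.
Sp2–Sp3: 6/25 differ, p = 0.240, d = 0.289.
The smallest distance is between Sp1 and Sp3.

Sp1 and Sp3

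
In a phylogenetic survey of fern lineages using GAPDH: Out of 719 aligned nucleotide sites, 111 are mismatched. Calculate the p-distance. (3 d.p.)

0.154

p = 111/719 = 0.154381… ≈ 0.154 (to 3 d.p.).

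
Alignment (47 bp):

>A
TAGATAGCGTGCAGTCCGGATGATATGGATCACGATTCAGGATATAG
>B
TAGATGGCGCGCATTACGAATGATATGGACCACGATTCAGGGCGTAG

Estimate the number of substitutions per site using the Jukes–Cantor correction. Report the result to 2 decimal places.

0.22

The sequences differ at 9 of 47 sites (6, 10, 14, 16, 19, 30, 42, 43, 44), so p = 9/47 ≈ 0.191489.
d = −(3/4) ln(1 − 4p/3) = −0.75 ln(1 − 0.255319) = −0.75 ln(0.744681)
  = −0.75 × (-0.294799) = 0.221099 substitutions/site.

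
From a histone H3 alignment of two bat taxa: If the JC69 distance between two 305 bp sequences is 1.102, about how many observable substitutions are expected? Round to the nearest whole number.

Invert JC69: p = (3/4)(1 − e^(−4d/3)) = 0.75 × (1 − e^(-1.469333)) = 0.75 × (1 − 0.230079) = 0.577441.
Expected differing sites = pL ≈ 0.577441 × 305 = 176.119505 ≈ 176.

176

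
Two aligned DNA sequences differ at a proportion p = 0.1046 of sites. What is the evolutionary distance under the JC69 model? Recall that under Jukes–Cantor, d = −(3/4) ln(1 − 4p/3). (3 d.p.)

0.113

d = −(3/4) ln(1 − 4p/3) = −0.75 ln(1 − 0.139467) = −0.75 ln(0.860533)
  = −0.75 × (-0.150203) = 0.112652 substitutions/site.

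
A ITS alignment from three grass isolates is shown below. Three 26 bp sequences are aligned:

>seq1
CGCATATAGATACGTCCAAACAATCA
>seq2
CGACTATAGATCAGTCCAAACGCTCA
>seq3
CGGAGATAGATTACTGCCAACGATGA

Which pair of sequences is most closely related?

seq1 and seq2

seq1–seq2: 6/26 differ, p = 0.231, d = 0.276.
seq1–seq3: 9/26 differ, p = 0.346, d = 0.464.
seq2–seq3: 9/26 differ, p = 0.346, d = 0.464.
The smallest distance is between seq1 and seq2.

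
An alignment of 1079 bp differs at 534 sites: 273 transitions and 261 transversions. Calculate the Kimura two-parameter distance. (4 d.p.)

0.8543

P = 273/1079 ≈ 0.253012 and Q = 261/1079 ≈ 0.241891.
Under the Kimura two-parameter model, d = −½ ln(1 − 2P − Q) − ¼ ln(1 − 2Q).
1 − 2P − Q = 0.252085, giving −½ ln(0.252085) = 0.688994.
1 − 2Q = 0.516218, giving −¼ ln(0.516218) = 0.165307.
d = 0.688994 + 0.165307 = 0.854301.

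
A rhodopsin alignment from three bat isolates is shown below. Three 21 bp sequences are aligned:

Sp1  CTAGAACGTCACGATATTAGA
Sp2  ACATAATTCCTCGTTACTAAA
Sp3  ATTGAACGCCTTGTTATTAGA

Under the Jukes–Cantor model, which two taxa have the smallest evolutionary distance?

Sp1 and Sp3

Sp1–Sp2: 10/21 differ, p = 0.476, d = 0.756.
Sp1–Sp3: 6/21 differ, p = 0.286, d = 0.360.
Sp2–Sp3: 8/21 differ, p = 0.381, d = 0.532.
The smallest distance is between Sp1 and Sp3.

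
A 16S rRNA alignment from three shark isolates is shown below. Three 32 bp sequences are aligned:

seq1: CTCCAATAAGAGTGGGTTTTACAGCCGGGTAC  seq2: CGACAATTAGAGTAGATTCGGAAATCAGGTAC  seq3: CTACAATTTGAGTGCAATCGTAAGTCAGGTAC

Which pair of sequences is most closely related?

seq1–seq2: 12/32 differ, p = 0.375, d = 0.520.
seq1–seq3: 12/32 differ, p = 0.375, d = 0.520.
seq2–seq3: 7/32 differ, p = 0.219, d = 0.259.
The smallest distance is between seq2 and seq3.

seq2 and seq3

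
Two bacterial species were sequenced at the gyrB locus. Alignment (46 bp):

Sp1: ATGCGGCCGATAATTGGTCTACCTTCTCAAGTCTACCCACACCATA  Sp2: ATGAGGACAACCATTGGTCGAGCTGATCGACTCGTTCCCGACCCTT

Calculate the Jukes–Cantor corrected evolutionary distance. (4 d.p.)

The sequences differ at 18 of 46 sites, so p = 18/46 ≈ 0.391304.
d = −(3/4) ln(1 − 4p/3) = −0.75 ln(1 − 0.521739) = −0.75 ln(0.478261)
  = −0.75 × (-0.737599) = 0.553199 substitutions/site.

0.5532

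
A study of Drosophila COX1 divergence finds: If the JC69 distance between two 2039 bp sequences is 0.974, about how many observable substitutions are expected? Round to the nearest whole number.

1112

Invert JC69: p = (3/4)(1 − e^(−4d/3)) = 0.75 × (1 − e^(-1.298667)) = 0.75 × (1 − 0.272895) = 0.545329.
Expected differing sites = pL ≈ 0.545329 × 2039 = 1111.925831 ≈ 1112.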